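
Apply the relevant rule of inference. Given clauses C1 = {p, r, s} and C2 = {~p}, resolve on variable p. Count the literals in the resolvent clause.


Remove p from C1 and ~p from C2.
C1 remainder: {r, s}
C2 remainder: {}
Union (resolvent): {r, s}
Resolvent has 2 literal(s).

2


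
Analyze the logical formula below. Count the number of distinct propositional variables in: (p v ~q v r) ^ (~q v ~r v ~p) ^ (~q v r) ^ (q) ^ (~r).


Identify each variable that appears in the formula.
Variables found: p, q, r
Count = 3

3


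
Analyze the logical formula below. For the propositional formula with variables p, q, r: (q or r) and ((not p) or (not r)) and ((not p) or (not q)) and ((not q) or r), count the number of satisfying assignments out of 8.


Evaluate all 8 assignments for p, q, r:
p=0, q=0, r=0: 0
p=0, q=0, r=1: 1
p=0, q=1, r=0: 0
p=0, q=1, r=1: 1
p=1, q=0, r=0: 0
p=1, q=0, r=1: 0
p=1, q=1, r=0: 0
p=1, q=1, r=1: 0
Satisfying count = 2

2


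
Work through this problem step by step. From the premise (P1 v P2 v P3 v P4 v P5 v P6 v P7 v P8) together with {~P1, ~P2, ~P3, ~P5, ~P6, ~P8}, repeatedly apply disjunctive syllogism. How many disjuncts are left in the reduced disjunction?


Original disjuncts (8): P1, P2, P3, P4, P5, P6, P7, P8
Negated (eliminate): ~P1, ~P2, ~P3, ~P5, ~P6, ~P8
Remaining disjuncts: P4, P7
Count = 8 - 6 = 2

2


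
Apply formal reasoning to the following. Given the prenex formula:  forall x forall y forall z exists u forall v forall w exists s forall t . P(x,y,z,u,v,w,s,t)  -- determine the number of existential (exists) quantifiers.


Quantifier prefix: forall x forall y forall z exists u forall v forall w exists s forall t
Mark each quantifier type:
  U U U E U U E U
Universal count = 6, Existential count = 2
Asked for existential (exists) quantifiers: 2

2


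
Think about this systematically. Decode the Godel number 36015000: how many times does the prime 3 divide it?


Factorize 36015000 by dividing by 3 repeatedly.
Division steps: 3 divides 36015000 exactly 1 time(s).
Exponent of 3 = 1

1


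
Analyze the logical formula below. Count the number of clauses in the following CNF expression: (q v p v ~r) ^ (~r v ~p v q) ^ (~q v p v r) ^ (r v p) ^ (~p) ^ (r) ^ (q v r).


A CNF formula is a conjunction of clauses.
Clauses are separated by ^.
Counting the conjuncts: 7 clauses.

7


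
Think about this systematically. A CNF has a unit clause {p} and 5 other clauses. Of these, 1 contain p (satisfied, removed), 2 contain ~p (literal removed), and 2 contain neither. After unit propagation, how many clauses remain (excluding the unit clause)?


Satisfied (removed): 1
Shortened (remain): 2
Unchanged (remain): 2
Remaining = 2 + 2 = 4

4


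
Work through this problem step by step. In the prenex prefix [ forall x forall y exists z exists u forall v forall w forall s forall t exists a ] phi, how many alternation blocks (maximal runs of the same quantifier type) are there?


Quantifier-type sequence: A A E E A A A A E  (A=forall, E=exists)
Group into maximal same-type runs:
  Ax2 | Ex2 | Ax4 | Ex1
Number of blocks = 4

4


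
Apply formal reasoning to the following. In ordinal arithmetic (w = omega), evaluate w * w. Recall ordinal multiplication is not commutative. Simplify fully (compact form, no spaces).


Compute w * w.
Ordinal * is associative and left-distributive over +, but NOT commutative; for finite n>1, n*w = w but w*n stays w*n.
w * w = w^2 by definition.
Result = w^2

w^2


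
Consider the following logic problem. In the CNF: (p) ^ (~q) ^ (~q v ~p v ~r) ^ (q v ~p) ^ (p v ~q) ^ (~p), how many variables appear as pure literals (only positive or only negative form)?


Check each variable for pure literal status:
p: mixed (not pure)
q: mixed (not pure)
r: pure negative
Pure literal count = 1

1


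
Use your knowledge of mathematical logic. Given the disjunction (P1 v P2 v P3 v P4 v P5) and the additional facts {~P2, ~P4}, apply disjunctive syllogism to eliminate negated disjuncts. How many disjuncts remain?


Original disjuncts (5): P1, P2, P3, P4, P5
Negated (eliminate): ~P2, ~P4
Remaining disjuncts: P1, P3, P5
Count = 5 - 2 = 3

3


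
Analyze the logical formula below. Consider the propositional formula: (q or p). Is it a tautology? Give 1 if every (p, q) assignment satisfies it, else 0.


Check all 4 assignments:
p=0, q=0: 0
p=0, q=1: 1
p=1, q=0: 1
p=1, q=1: 1
Satisfying count = 3/4.
Tautology iff count = 4: no.

0


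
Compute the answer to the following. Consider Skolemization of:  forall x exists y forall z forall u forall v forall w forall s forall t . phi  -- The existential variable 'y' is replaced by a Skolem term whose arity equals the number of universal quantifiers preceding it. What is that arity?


Quantifier prefix: forall x exists y forall z forall u forall v forall w forall s forall t
'y' is existentially quantified at position 2.
Universal variables preceding it: x
Skolem function arity = 1

1


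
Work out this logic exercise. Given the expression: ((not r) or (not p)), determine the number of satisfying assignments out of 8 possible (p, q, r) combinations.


Check all 8 assignments:
p=0, q=0, r=0: 1
p=0, q=0, r=1: 1
p=0, q=1, r=0: 1
p=0, q=1, r=1: 1
p=1, q=0, r=0: 1
p=1, q=0, r=1: 0
p=1, q=1, r=0: 1
p=1, q=1, r=1: 0
Count of True = 6

6


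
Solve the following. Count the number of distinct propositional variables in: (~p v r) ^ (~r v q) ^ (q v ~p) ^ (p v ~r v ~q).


Identify each variable that appears in the formula.
Variables found: p, q, r
Count = 3

3


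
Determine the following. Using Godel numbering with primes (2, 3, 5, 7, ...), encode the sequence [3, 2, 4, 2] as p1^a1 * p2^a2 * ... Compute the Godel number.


Encode each element as an exponent of the corresponding prime:
  2^3 = 8
  3^2 = 9
  5^4 = 625
  7^2 = 49
Product = 8 * 9 * 625 * 49 = 2205000

2205000


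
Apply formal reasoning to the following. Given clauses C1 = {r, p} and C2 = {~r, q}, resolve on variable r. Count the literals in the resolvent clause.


Remove r from C1 and ~r from C2.
C1 remainder: {p}
C2 remainder: {q}
Union (resolvent): {p, q}
Resolvent has 2 literal(s).

2


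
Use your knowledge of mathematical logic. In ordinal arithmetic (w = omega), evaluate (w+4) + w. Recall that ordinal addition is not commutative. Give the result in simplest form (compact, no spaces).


Compute (w+4) + w.
Ordinal + is associative but NOT commutative; for finite n>0, n + w = w but w + n stays w+n.
(w+4) + w = w + (4+w) = w + w = w*2 (the finite tail 4 is absorbed by the right w).
Result = w*2

w*2


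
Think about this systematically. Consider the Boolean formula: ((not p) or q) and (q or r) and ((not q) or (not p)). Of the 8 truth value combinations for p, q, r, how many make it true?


Evaluate all 8 assignments for p, q, r:
p=0, q=0, r=0: 0
p=0, q=0, r=1: 1
p=0, q=1, r=0: 1
p=0, q=1, r=1: 1
p=1, q=0, r=0: 0
p=1, q=0, r=1: 0
p=1, q=1, r=0: 0
p=1, q=1, r=1: 0
Satisfying count = 3

3


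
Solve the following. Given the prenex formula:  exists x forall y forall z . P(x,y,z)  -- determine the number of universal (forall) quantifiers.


Quantifier prefix: exists x forall y forall z
Mark each quantifier type:
  E U U
Universal count = 2, Existential count = 1
Asked for universal (forall) quantifiers: 2

2


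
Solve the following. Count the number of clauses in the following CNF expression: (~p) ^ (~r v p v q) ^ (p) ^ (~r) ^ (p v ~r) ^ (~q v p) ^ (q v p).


A CNF formula is a conjunction of clauses.
Clauses are separated by ^.
Counting the conjuncts: 7 clauses.

7


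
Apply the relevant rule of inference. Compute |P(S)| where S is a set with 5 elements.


The power set of a set with n elements has 2^n elements.
|P(S)| = 2^5 = 32

32


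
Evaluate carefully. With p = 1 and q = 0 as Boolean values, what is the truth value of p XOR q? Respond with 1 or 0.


p = 1, q = 0
Operation: p XOR q
Evaluate: 1 XOR 0 = 1

1


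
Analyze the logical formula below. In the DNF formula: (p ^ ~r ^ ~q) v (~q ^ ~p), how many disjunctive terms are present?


A DNF formula is a disjunction of terms (conjunctions).
Terms are separated by v.
Counting the disjuncts: 2 terms.

2


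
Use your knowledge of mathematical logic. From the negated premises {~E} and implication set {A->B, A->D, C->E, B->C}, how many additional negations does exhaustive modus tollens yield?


Initial negated facts: {~E}
Apply modus tollens to closure:
  ~E and C->E  =>  ~C
  ~C and B->C  =>  ~B
  ~B and A->B  =>  ~A
Final negated: {~A, ~B, ~C, ~E}
New negations: {~A, ~B, ~C}
Count = 3

3


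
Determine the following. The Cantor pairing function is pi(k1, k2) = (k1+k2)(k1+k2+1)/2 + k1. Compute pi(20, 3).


k1 + k2 = 23
(k1+k2)(k1+k2+1)/2 = 23 * 24 / 2 = 276
pi = 276 + 20 = 296

296


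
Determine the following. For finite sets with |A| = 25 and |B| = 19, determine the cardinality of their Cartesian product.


The Cartesian product A x B contains all ordered pairs (a, b).
|A x B| = |A| * |B| = 25 * 19 = 475

475


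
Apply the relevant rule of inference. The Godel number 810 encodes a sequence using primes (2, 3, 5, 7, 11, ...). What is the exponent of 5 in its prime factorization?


Factorize 810 by dividing by 5 repeatedly.
Division steps: 5 divides 810 exactly 1 time(s).
Exponent of 5 = 1

1


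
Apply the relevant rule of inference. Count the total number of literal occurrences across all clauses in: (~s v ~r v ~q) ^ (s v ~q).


Counting literals in each clause:
Clause 1: 3 literal(s)
Clause 2: 2 literal(s)
Total = 5

5


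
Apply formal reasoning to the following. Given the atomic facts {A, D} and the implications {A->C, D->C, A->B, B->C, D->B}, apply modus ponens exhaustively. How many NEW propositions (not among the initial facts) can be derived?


Initial facts: {A, D}
Apply modus ponens to closure:
  A and A->C  =>  C
  A and A->B  =>  B
Final known: {A, B, C, D}
New propositions: {B, C}
Count = 2

2


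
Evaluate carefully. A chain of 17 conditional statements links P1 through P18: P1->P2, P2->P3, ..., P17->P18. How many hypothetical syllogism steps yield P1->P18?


With 17 implications in a chain connecting 18 propositions:
P1->P2, P2->P3, ..., P17->P18
Steps needed = (number of implications) - 1 = 17 - 1 = 16

16


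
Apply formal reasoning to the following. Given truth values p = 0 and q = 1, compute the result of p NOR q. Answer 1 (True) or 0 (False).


p = 0, q = 1
Operation: p NOR q
Evaluate: 0 NOR 1 = 0

0


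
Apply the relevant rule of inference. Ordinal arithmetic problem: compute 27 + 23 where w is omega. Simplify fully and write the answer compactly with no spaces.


Compute 27 + 23.
Ordinal + is associative but NOT commutative; for finite n>0, n + w = w but w + n stays w+n.
Both operands finite; ordinal + agrees with natural +: 27 + 23 = 50.
Result = 50

50


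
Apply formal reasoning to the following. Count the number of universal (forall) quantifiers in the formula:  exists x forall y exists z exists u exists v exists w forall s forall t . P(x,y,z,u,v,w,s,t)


Quantifier prefix: exists x forall y exists z exists u exists v exists w forall s forall t
Mark each quantifier type:
  E U E E E E U U
Universal count = 3, Existential count = 5
Asked for universal (forall) quantifiers: 3

3


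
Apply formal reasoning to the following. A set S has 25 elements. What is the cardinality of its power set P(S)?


The power set of a set with n elements has 2^n elements.
|P(S)| = 2^25 = 33554432

33554432


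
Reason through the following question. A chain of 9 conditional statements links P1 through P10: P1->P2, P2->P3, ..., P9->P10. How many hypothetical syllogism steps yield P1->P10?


With 9 implications in a chain connecting 10 propositions:
P1->P2, P2->P3, ..., P9->P10
Steps needed = (number of implications) - 1 = 9 - 1 = 8

8


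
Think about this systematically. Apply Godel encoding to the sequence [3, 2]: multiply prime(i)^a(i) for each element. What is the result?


Encode each element as an exponent of the corresponding prime:
  2^3 = 8
  3^2 = 9
Product = 8 * 9 = 72

72


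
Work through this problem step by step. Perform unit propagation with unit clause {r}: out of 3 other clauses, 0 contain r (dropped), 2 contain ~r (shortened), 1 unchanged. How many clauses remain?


Satisfied (removed): 0
Shortened (remain): 2
Unchanged (remain): 1
Remaining = 2 + 1 = 3

3


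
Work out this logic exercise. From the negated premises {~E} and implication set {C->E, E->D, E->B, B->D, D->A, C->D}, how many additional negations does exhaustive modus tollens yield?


Initial negated facts: {~E}
Apply modus tollens to closure:
  ~E and C->E  =>  ~C
Final negated: {~C, ~E}
New negations: {~C}
Count = 1

1


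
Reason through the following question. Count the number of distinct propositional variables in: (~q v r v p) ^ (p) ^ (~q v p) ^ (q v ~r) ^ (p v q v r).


Identify each variable that appears in the formula.
Variables found: p, q, r
Count = 3

3


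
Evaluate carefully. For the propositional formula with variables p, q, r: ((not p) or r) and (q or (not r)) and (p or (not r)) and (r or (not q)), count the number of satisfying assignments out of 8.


Evaluate all 8 assignments for p, q, r:
p=0, q=0, r=0: 1
p=0, q=0, r=1: 0
p=0, q=1, r=0: 0
p=0, q=1, r=1: 0
p=1, q=0, r=0: 0
p=1, q=0, r=1: 0
p=1, q=1, r=0: 0
p=1, q=1, r=1: 1
Satisfying count = 2

2


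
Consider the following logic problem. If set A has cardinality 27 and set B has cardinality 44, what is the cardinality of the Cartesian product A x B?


The Cartesian product A x B contains all ordered pairs (a, b).
|A x B| = |A| * |B| = 27 * 44 = 1188

1188


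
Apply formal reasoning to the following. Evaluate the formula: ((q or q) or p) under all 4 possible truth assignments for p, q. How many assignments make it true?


Check all 4 assignments:
p=0, q=0: 0
p=0, q=1: 1
p=1, q=0: 1
p=1, q=1: 1
Count of True = 3

3


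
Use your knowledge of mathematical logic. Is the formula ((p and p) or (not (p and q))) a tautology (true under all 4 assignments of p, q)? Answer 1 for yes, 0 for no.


Check all 4 assignments:
p=0, q=0: 1
p=0, q=1: 1
p=1, q=0: 1
p=1, q=1: 1
Satisfying count = 4/4.
Tautology iff count = 4: yes.

1


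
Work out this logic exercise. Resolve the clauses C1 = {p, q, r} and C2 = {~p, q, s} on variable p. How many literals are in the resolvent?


Remove p from C1 and ~p from C2.
C1 remainder: {q, r}
C2 remainder: {q, s}
Union (resolvent): {q, r, s}
Resolvent has 3 literal(s).

3


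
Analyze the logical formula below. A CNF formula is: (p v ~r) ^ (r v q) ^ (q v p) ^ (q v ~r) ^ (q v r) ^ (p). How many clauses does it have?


A CNF formula is a conjunction of clauses.
Clauses are separated by ^.
Counting the conjuncts: 6 clauses.

6


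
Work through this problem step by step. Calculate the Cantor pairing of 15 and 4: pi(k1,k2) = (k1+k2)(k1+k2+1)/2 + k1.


k1 + k2 = 19
(k1+k2)(k1+k2+1)/2 = 19 * 20 / 2 = 190
pi = 190 + 15 = 205

205


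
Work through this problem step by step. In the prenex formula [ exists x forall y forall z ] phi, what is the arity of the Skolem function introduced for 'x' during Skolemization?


Quantifier prefix: exists x forall y forall z
'x' is existentially quantified at position 1.
No universal quantifiers precede it.
Skolem function arity = 0 (a Skolem constant)

0


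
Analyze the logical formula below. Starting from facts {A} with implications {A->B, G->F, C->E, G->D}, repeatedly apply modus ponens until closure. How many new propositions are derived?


Initial facts: {A}
Apply modus ponens to closure:
  A and A->B  =>  B
Final known: {A, B}
New propositions: {B}
Count = 1

1


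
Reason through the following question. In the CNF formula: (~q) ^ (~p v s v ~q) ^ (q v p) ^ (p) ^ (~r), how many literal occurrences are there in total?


Counting literals in each clause:
Clause 1: 1 literal(s)
Clause 2: 3 literal(s)
Clause 3: 2 literal(s)
Clause 4: 1 literal(s)
Clause 5: 1 literal(s)
Total = 8

8


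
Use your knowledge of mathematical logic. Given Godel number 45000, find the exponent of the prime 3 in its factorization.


Factorize 45000 by dividing by 3 repeatedly.
Division steps: 3 divides 45000 exactly 2 time(s).
Exponent of 3 = 2

2


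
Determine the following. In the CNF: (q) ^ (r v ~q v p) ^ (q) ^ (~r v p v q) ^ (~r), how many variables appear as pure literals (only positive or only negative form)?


Check each variable for pure literal status:
p: pure positive
q: mixed (not pure)
r: mixed (not pure)
Pure literal count = 1

1


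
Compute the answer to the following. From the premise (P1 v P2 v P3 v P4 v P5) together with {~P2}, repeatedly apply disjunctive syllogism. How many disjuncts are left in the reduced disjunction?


Original disjuncts (5): P1, P2, P3, P4, P5
Negated (eliminate): ~P2
Remaining disjuncts: P1, P3, P4, P5
Count = 5 - 1 = 4

4


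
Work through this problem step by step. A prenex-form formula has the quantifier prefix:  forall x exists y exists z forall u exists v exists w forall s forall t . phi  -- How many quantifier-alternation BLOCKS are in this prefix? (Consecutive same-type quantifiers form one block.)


Quantifier-type sequence: A E E A E E A A  (A=forall, E=exists)
Group into maximal same-type runs:
  Ax1 | Ex2 | Ax1 | Ex2 | Ax2
Number of blocks = 5

5


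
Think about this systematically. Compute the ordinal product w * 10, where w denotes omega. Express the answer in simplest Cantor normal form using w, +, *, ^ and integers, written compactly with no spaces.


Compute w * 10.
Ordinal * is associative and left-distributive over +, but NOT commutative; for finite n>1, n*w = w but w*n stays w*n.
w * 10 means 10 copies of w concatenated: w*10.
Result = w*10

w*10


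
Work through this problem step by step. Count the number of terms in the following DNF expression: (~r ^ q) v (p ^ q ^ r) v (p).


A DNF formula is a disjunction of terms (conjunctions).
Terms are separated by v.
Counting the disjuncts: 3 terms.

3


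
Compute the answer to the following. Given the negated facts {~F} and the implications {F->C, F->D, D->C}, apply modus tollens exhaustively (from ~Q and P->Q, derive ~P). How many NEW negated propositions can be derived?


Initial negated facts: {~F}
Apply modus tollens to closure:
  (no implication fires)
Final negated: {~F}
New negations: {(none)}
Count = 0

0


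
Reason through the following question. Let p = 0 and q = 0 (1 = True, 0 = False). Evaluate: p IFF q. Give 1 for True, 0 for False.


p = 0, q = 0
Operation: p IFF q
Evaluate: 0 IFF 0 = 1

1


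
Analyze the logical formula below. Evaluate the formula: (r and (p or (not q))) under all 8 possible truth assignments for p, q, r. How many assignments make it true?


Check all 8 assignments:
p=0, q=0, r=0: 0
p=0, q=0, r=1: 1
p=0, q=1, r=0: 0
p=0, q=1, r=1: 0
p=1, q=0, r=0: 0
p=1, q=0, r=1: 1
p=1, q=1, r=0: 0
p=1, q=1, r=1: 1
Count of True = 3

3


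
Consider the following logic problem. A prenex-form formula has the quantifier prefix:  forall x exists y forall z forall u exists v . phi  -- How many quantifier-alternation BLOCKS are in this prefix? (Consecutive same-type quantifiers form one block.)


Quantifier-type sequence: A E A A E  (A=forall, E=exists)
Group into maximal same-type runs:
  Ax1 | Ex1 | Ax2 | Ex1
Number of blocks = 4

4


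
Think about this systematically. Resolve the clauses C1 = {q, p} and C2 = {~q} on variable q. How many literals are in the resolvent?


Remove q from C1 and ~q from C2.
C1 remainder: {p}
C2 remainder: {}
Union (resolvent): {p}
Resolvent has 1 literal(s).

1


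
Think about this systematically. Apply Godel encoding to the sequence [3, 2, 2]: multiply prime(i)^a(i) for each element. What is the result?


Encode each element as an exponent of the corresponding prime:
  2^3 = 8
  3^2 = 9
  5^2 = 25
Product = 8 * 9 * 25 = 1800

1800


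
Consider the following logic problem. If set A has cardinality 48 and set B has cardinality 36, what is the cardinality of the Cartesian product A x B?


The Cartesian product A x B contains all ordered pairs (a, b).
|A x B| = |A| * |B| = 48 * 36 = 1728

1728


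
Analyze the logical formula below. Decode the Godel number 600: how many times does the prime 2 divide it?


Factorize 600 by dividing by 2 repeatedly.
Division steps: 2 divides 600 exactly 3 time(s).
Exponent of 2 = 3

3


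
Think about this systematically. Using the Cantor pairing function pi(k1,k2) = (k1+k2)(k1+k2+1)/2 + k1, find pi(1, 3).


k1 + k2 = 4
(k1+k2)(k1+k2+1)/2 = 4 * 5 / 2 = 10
pi = 10 + 1 = 11

11


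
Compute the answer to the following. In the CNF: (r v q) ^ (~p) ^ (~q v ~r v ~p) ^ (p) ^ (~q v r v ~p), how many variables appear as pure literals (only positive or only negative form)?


Check each variable for pure literal status:
p: mixed (not pure)
q: mixed (not pure)
r: mixed (not pure)
Pure literal count = 0

0


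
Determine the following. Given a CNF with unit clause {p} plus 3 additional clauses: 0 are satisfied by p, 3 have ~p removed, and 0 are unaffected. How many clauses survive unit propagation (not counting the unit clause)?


Satisfied (removed): 0
Shortened (remain): 3
Unchanged (remain): 0
Remaining = 3 + 0 = 3

3


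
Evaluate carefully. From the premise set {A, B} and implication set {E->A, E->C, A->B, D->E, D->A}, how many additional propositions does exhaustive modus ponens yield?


Initial facts: {A, B}
Apply modus ponens to closure:
  (no implication fires)
Final known: {A, B}
New propositions: {(none)}
Count = 0

0


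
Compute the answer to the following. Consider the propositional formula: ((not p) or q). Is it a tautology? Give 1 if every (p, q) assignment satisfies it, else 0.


Check all 4 assignments:
p=0, q=0: 1
p=0, q=1: 1
p=1, q=0: 0
p=1, q=1: 1
Satisfying count = 3/4.
Tautology iff count = 4: no.

0


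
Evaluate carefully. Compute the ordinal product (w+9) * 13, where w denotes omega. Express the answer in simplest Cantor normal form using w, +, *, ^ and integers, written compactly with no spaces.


Compute (w+9) * 13.
Ordinal * is associative and left-distributive over +, but NOT commutative; for finite n>1, n*w = w but w*n stays w*n.
(w+9) * 13 = (w+9) repeated 13 times. Each intermediate +9 is absorbed by the following w; only the last survives: w*13+9.
Result = w*13+9

w*13+9


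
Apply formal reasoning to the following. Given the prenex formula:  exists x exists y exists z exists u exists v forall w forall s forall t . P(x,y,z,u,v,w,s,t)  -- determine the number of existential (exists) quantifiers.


Quantifier prefix: exists x exists y exists z exists u exists v forall w forall s forall t
Mark each quantifier type:
  E E E E E U U U
Universal count = 3, Existential count = 5
Asked for existential (exists) quantifiers: 5

5


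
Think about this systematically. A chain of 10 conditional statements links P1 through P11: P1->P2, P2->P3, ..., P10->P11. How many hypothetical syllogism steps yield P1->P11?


With 10 implications in a chain connecting 11 propositions:
P1->P2, P2->P3, ..., P10->P11
Steps needed = (number of implications) - 1 = 10 - 1 = 9

9


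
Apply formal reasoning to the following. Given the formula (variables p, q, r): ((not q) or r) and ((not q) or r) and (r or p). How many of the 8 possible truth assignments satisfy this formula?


Evaluate all 8 assignments for p, q, r:
p=0, q=0, r=0: 0
p=0, q=0, r=1: 1
p=0, q=1, r=0: 0
p=0, q=1, r=1: 1
p=1, q=0, r=0: 1
p=1, q=0, r=1: 1
p=1, q=1, r=0: 0
p=1, q=1, r=1: 1
Satisfying count = 5

5


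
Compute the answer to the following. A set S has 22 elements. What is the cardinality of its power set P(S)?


The power set of a set with n elements has 2^n elements.
|P(S)| = 2^22 = 4194304

4194304


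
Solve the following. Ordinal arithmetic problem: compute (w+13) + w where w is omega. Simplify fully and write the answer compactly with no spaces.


Compute (w+13) + w.
Ordinal + is associative but NOT commutative; for finite n>0, n + w = w but w + n stays w+n.
(w+13) + w = w + (13+w) = w + w = w*2 (the finite tail 13 is absorbed by the right w).
Result = w*2

w*2


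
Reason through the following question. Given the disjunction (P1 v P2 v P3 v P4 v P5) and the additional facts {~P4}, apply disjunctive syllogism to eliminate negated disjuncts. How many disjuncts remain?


Original disjuncts (5): P1, P2, P3, P4, P5
Negated (eliminate): ~P4
Remaining disjuncts: P1, P2, P3, P5
Count = 5 - 1 = 4

4


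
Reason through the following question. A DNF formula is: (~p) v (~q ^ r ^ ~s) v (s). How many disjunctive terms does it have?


A DNF formula is a disjunction of terms (conjunctions).
Terms are separated by v.
Counting the disjuncts: 3 terms.

3


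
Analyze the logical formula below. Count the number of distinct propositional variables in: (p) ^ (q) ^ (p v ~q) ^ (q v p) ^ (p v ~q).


Identify each variable that appears in the formula.
Variables found: p, q
Count = 2

2


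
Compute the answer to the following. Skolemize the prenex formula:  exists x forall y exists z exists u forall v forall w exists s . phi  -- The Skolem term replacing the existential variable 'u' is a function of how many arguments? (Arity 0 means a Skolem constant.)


Quantifier prefix: exists x forall y exists z exists u forall v forall w exists s
'u' is existentially quantified at position 4.
Universal variables preceding it: y
Skolem function arity = 1

1


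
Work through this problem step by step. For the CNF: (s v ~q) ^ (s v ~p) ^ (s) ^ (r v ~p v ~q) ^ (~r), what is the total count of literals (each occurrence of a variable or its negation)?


Counting literals in each clause:
Clause 1: 2 literal(s)
Clause 2: 2 literal(s)
Clause 3: 1 literal(s)
Clause 4: 3 literal(s)
Clause 5: 1 literal(s)
Total = 9

9


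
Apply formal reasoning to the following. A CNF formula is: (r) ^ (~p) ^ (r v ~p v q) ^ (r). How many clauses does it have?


A CNF formula is a conjunction of clauses.
Clauses are separated by ^.
Counting the conjuncts: 4 clauses.

4


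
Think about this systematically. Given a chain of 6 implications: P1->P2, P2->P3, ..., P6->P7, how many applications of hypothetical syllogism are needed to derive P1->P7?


With 6 implications in a chain connecting 7 propositions:
P1->P2, P2->P3, ..., P6->P7
Steps needed = (number of implications) - 1 = 6 - 1 = 5

5


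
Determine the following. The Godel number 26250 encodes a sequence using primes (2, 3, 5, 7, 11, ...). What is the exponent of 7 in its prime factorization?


Factorize 26250 by dividing by 7 repeatedly.
Division steps: 7 divides 26250 exactly 1 time(s).
Exponent of 7 = 1

1


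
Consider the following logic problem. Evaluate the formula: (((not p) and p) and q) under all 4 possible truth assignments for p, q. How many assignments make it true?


Check all 4 assignments:
p=0, q=0: 0
p=0, q=1: 0
p=1, q=0: 0
p=1, q=1: 0
Count of True = 0

0


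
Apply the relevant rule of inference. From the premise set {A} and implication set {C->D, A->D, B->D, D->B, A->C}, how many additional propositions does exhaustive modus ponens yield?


Initial facts: {A}
Apply modus ponens to closure:
  A and A->D  =>  D
  D and D->B  =>  B
  A and A->C  =>  C
Final known: {A, B, C, D}
New propositions: {B, C, D}
Count = 3

3


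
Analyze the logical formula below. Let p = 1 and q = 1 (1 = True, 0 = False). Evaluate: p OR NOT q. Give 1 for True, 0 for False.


p = 1, q = 1
Operation: p OR NOT q
Evaluate: 1 OR NOT 1 = 1

1


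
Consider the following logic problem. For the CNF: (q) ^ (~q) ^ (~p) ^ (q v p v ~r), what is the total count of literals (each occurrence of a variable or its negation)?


Counting literals in each clause:
Clause 1: 1 literal(s)
Clause 2: 1 literal(s)
Clause 3: 1 literal(s)
Clause 4: 3 literal(s)
Total = 6

6


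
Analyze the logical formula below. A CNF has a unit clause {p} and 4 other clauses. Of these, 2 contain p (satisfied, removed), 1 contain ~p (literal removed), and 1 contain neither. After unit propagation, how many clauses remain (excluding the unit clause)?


Satisfied (removed): 2
Shortened (remain): 1
Unchanged (remain): 1
Remaining = 1 + 1 = 2

2


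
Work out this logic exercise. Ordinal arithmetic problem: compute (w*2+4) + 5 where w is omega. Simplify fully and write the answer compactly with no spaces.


Compute (w*2+4) + 5.
Ordinal + is associative but NOT commutative; for finite n>0, n + w = w but w + n stays w+n.
By associativity: (w*2+4) + 5 = w*2 + (4+5) = w*2+9.
Result = w*2+9

w*2+9


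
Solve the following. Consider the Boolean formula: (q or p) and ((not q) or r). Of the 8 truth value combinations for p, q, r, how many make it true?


Evaluate all 8 assignments for p, q, r:
p=0, q=0, r=0: 0
p=0, q=0, r=1: 0
p=0, q=1, r=0: 0
p=0, q=1, r=1: 1
p=1, q=0, r=0: 1
p=1, q=0, r=1: 1
p=1, q=1, r=0: 0
p=1, q=1, r=1: 1
Satisfying count = 4

4


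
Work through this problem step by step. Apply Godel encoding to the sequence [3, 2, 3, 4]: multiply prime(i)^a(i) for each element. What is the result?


Encode each element as an exponent of the corresponding prime:
  2^3 = 8
  3^2 = 9
  5^3 = 125
  7^4 = 2401
Product = 8 * 9 * 125 * 2401 = 21609000

21609000


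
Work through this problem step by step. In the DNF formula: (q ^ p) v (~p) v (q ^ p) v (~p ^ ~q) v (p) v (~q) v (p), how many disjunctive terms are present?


A DNF formula is a disjunction of terms (conjunctions).
Terms are separated by v.
Counting the disjuncts: 7 terms.

7


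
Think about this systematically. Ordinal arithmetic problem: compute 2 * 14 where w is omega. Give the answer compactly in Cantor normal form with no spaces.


Compute 2 * 14.
Ordinal * is associative and left-distributive over +, but NOT commutative; for finite n>1, n*w = w but w*n stays w*n.
Both finite; ordinal * agrees with natural *: 2 * 14 = 28.
Result = 28

28


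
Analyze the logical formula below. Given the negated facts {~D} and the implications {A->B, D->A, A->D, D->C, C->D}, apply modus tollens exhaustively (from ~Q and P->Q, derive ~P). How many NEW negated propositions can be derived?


Initial negated facts: {~D}
Apply modus tollens to closure:
  ~D and A->D  =>  ~A
  ~D and C->D  =>  ~C
Final negated: {~A, ~C, ~D}
New negations: {~A, ~C}
Count = 2

2


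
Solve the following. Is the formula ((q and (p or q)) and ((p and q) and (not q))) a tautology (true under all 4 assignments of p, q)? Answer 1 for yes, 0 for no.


Check all 4 assignments:
p=0, q=0: 0
p=0, q=1: 0
p=1, q=0: 0
p=1, q=1: 0
Satisfying count = 0/4.
Tautology iff count = 4: no.

0


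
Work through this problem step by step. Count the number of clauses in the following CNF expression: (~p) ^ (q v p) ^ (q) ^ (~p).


A CNF formula is a conjunction of clauses.
Clauses are separated by ^.
Counting the conjuncts: 4 clauses.

4


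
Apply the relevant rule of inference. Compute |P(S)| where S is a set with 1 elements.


The power set of a set with n elements has 2^n elements.
|P(S)| = 2^1 = 2

2


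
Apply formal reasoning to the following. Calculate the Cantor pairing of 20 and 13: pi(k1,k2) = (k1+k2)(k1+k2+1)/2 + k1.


k1 + k2 = 33
(k1+k2)(k1+k2+1)/2 = 33 * 34 / 2 = 561
pi = 561 + 20 = 581

581


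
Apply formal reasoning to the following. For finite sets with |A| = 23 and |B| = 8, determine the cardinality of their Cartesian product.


The Cartesian product A x B contains all ordered pairs (a, b).
|A x B| = |A| * |B| = 23 * 8 = 184

184


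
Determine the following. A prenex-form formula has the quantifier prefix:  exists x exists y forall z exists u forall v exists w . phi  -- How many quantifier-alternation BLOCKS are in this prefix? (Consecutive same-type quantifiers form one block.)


Quantifier-type sequence: E E A E A E  (A=forall, E=exists)
Group into maximal same-type runs:
  Ex2 | Ax1 | Ex1 | Ax1 | Ex1
Number of blocks = 5

5


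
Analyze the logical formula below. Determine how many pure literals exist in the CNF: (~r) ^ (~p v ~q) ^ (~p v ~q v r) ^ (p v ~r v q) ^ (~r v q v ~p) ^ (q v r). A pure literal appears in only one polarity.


Check each variable for pure literal status:
p: mixed (not pure)
q: mixed (not pure)
r: mixed (not pure)
Pure literal count = 0

0


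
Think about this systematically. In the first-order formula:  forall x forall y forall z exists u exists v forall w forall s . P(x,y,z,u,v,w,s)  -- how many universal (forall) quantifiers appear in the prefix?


Quantifier prefix: forall x forall y forall z exists u exists v forall w forall s
Mark each quantifier type:
  U U U E E U U
Universal count = 5, Existential count = 2
Asked for universal (forall) quantifiers: 5

5


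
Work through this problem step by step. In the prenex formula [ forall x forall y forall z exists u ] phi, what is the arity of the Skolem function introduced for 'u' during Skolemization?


Quantifier prefix: forall x forall y forall z exists u
'u' is existentially quantified at position 4.
Universal variables preceding it: x, y, z
Skolem function arity = 3

3


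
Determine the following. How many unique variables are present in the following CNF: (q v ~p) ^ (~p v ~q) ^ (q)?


Identify each variable that appears in the formula.
Variables found: p, q
Count = 2

2


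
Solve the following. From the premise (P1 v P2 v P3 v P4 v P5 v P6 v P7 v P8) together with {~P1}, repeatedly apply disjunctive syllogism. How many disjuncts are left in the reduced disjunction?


Original disjuncts (8): P1, P2, P3, P4, P5, P6, P7, P8
Negated (eliminate): ~P1
Remaining disjuncts: P2, P3, P4, P5, P6, P7, P8
Count = 8 - 1 = 7

7


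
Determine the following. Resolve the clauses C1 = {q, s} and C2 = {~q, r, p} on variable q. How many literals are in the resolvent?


Remove q from C1 and ~q from C2.
C1 remainder: {s}
C2 remainder: {r, p}
Union (resolvent): {p, r, s}
Resolvent has 3 literal(s).

3


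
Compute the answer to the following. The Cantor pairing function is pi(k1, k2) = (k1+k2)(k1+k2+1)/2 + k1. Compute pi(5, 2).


k1 + k2 = 7
(k1+k2)(k1+k2+1)/2 = 7 * 8 / 2 = 28
pi = 28 + 5 = 33

33


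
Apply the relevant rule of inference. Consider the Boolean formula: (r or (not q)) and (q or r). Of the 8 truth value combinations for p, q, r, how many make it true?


Evaluate all 8 assignments for p, q, r:
p=0, q=0, r=0: 0
p=0, q=0, r=1: 1
p=0, q=1, r=0: 0
p=0, q=1, r=1: 1
p=1, q=0, r=0: 0
p=1, q=0, r=1: 1
p=1, q=1, r=0: 0
p=1, q=1, r=1: 1
Satisfying count = 4

4


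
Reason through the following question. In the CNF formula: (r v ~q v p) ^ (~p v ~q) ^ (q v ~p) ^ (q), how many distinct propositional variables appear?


Identify each variable that appears in the formula.
Variables found: p, q, r
Count = 3

3


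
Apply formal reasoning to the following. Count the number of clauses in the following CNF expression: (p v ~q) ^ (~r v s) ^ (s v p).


A CNF formula is a conjunction of clauses.
Clauses are separated by ^.
Counting the conjuncts: 3 clauses.

3


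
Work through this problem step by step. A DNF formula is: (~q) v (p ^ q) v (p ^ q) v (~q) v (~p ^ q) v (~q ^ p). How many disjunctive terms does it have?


A DNF formula is a disjunction of terms (conjunctions).
Terms are separated by v.
Counting the disjuncts: 6 terms.

6


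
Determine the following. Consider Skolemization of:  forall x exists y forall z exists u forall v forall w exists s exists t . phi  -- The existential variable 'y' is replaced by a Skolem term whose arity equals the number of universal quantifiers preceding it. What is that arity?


Quantifier prefix: forall x exists y forall z exists u forall v forall w exists s exists t
'y' is existentially quantified at position 2.
Universal variables preceding it: x
Skolem function arity = 1

1


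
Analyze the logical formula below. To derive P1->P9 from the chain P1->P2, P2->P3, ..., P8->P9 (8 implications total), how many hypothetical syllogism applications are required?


With 8 implications in a chain connecting 9 propositions:
P1->P2, P2->P3, ..., P8->P9
Steps needed = (number of implications) - 1 = 8 - 1 = 7

7


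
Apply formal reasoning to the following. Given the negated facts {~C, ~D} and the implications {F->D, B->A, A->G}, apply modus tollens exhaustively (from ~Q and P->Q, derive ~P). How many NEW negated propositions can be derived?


Initial negated facts: {~C, ~D}
Apply modus tollens to closure:
  ~D and F->D  =>  ~F
Final negated: {~C, ~D, ~F}
New negations: {~F}
Count = 1

1


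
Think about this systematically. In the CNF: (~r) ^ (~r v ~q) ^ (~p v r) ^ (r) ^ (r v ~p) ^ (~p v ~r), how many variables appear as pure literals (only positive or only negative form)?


Check each variable for pure literal status:
p: pure negative
q: pure negative
r: mixed (not pure)
Pure literal count = 2

2


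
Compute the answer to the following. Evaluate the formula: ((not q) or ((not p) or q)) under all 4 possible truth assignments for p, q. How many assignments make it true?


Check all 4 assignments:
p=0, q=0: 1
p=0, q=1: 1
p=1, q=0: 1
p=1, q=1: 1
Count of True = 4

4


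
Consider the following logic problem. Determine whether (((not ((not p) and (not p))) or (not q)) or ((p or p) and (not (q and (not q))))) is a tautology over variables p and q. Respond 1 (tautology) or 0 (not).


Check all 4 assignments:
p=0, q=0: 1
p=0, q=1: 0
p=1, q=0: 1
p=1, q=1: 1
Satisfying count = 3/4.
Tautology iff count = 4: no.

0


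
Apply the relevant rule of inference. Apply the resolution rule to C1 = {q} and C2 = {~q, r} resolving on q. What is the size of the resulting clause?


Remove q from C1 and ~q from C2.
C1 remainder: {}
C2 remainder: {r}
Union (resolvent): {r}
Resolvent has 1 literal(s).

1


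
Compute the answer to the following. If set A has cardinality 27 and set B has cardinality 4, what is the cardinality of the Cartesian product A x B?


The Cartesian product A x B contains all ordered pairs (a, b).
|A x B| = |A| * |B| = 27 * 4 = 108

108


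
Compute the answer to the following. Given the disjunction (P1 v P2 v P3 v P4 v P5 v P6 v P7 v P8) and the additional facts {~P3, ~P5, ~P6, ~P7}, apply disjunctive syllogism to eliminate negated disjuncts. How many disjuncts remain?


Original disjuncts (8): P1, P2, P3, P4, P5, P6, P7, P8
Negated (eliminate): ~P3, ~P5, ~P6, ~P7
Remaining disjuncts: P1, P2, P4, P8
Count = 8 - 4 = 4

4


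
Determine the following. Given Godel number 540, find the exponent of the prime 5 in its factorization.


Factorize 540 by dividing by 5 repeatedly.
Division steps: 5 divides 540 exactly 1 time(s).
Exponent of 5 = 1

1


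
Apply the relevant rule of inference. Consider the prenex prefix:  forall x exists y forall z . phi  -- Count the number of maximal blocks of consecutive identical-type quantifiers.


Quantifier-type sequence: A E A  (A=forall, E=exists)
Group into maximal same-type runs:
  Ax1 | Ex1 | Ax1
Number of blocks = 3

3


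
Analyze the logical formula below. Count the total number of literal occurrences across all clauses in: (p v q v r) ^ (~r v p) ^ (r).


Counting literals in each clause:
Clause 1: 3 literal(s)
Clause 2: 2 literal(s)
Clause 3: 1 literal(s)
Total = 6

6


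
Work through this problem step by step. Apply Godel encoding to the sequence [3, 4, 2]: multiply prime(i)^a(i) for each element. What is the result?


Encode each element as an exponent of the corresponding prime:
  2^3 = 8
  3^4 = 81
  5^2 = 25
Product = 8 * 81 * 25 = 16200

16200


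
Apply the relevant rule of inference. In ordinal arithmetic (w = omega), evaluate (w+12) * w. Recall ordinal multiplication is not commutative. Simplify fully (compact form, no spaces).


Compute (w+12) * w.
Ordinal * is associative and left-distributive over +, but NOT commutative; for finite n>1, n*w = w but w*n stays w*n.
(w+12) * w = sup{(w+12)*k : k<w} = sup{w*k+12} = w^2 (the +12 tail is absorbed in the limit).
Result = w^2

w^2
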